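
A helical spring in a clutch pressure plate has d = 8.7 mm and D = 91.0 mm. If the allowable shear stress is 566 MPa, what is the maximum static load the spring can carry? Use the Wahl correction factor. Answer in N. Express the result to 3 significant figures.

1410 N

C = D/d = 91.0/8.7 = 10.4598
K_W = (4C−1)/(4C−4) + 0.615/C = 40.839/37.839 + 0.0588 = 1.1381
τ_max = K·8FD/(πd³) → F_max = τ_allow·πd³/(8DK)
F_max = 566·π·8.7³/(8·91.0·1.1381) = 1.1709e+06/828.52 = 1413.3 N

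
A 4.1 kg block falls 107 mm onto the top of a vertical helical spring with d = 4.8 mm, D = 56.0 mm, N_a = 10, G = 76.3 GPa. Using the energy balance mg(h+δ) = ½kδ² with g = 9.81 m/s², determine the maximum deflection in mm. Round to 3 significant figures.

k = Gd⁴/(8D³N_a) = (76.3×10³)(4.8⁴)/(8·56.0³·10) = 2.8829 N/mm
W = mg = 4.1 × 9.81 = 40.221 N
½kδ² − Wδ − Wh = 0 → δ = (W + √(W² + 2kWh))/k
δ = (40.221 + √(1617.7 + 24814.3))/2.8829 = (40.221 + 162.58)/2.8829 = 70.345 mm

70.3 mm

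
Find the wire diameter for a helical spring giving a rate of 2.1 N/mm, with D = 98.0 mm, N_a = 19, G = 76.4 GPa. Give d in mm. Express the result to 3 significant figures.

d = (8D³N_a·k / G)^(1/4) = (8·98.0³·19·2.1 / (76.4×10³))^0.25
  = (3932.3)^0.25 = 7.9188 mm

7.92 mm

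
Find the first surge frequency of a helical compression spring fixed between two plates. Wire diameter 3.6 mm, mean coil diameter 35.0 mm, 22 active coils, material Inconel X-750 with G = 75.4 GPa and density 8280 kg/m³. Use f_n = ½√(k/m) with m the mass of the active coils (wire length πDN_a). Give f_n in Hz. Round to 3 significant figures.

k = Gd⁴/(8D³N_a) = (75.4×10³)(3.6⁴)/(8·35.0³·22) = 1.6783 N/mm = 1678.3 N/m
Wire length L = πDN_a = π·35.0·22 = 2419 mm
m = ρ·(πd²/4)·L = 8280 × 10.179×10⁻⁶ m² × 2.419 m = 0.20388 kg
f_n = ½√(k/m) = 0.5·√(1678.3/0.20388) = 0.5·√(8231.9) = 45.365 Hz

45.4 Hz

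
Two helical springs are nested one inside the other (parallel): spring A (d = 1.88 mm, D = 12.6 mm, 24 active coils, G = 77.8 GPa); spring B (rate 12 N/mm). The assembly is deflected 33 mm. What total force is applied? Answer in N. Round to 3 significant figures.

k_A = Gd⁴/(8D³N_a) = (77.8×10³)(1.88⁴)/(8·12.6³·24) = 2.5305 N/mm
Parallel: k_eq = 2.5305 + 12 = 14.53 N/mm
F = k_eq·δ = 14.53·33 = 479.5 N

480 N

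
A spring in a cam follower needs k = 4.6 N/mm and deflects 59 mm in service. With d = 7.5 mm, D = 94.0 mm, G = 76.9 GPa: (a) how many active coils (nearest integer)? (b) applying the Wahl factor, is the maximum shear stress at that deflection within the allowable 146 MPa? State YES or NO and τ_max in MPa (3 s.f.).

N_a = Gd⁴/(8D³k) = (76.9×10³)(7.5⁴)/(8·94.0³·4.6) = 7.96 → N_a = 8
Actual rate k = Gd⁴/(8D³·8) = 4.5773 N/mm
Working load F = kδ = 4.5773·59 = 270.06 N
C = 94.0/7.5 = 12.5333; K_W = (4C−1)/(4C−4)+0.615/C = 1.1141
τ_max = K_W·8FD/(πd³) = 1.1141·153.23 = 170.71 MPa
τ_max > 146 MPa → exceeds allowable

(a) 8 coils; (b) NO, τ_max = 171 MPa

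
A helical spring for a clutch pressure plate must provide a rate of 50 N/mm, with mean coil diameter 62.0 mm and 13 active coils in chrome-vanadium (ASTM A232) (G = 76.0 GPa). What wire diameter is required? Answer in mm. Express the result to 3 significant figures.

d = (8D³N_a·k / G)^(1/4) = (8·62.0³·13·50 / (76.0×10³))^0.25
  = (16307)^0.25 = 11.3003 mm

11.3 mm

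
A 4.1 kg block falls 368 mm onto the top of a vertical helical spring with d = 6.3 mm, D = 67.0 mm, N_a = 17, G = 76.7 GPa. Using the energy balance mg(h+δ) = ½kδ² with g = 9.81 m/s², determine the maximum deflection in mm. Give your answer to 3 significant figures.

k = Gd⁴/(8D³N_a) = (76.7×10³)(6.3⁴)/(8·67.0³·17) = 2.9539 N/mm
W = mg = 4.1 × 9.81 = 40.221 N
½kδ² − Wδ − Wh = 0 → δ = (W + √(W² + 2kWh))/k
δ = (40.221 + √(1617.7 + 87443))/2.9539 = (40.221 + 298.43)/2.9539 = 114.65 mm

115 mm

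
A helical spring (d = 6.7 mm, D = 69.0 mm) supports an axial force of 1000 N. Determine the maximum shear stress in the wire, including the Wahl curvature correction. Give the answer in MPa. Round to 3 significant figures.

666 MPa

Spring index C = D/d = 69.0/6.7 = 10.2985
K_W = (4C−1)/(4C−4) + 0.615/C = 40.194/37.194 + 0.0597 = 1.1404
τ₀ = 8FD/(πd³) = 8·1000·69.0/(π·6.7³) = 552000/944.87 = 584.2 MPa
τ_max = K·τ₀ = 1.1404 × 584.2 = 666.21 MPa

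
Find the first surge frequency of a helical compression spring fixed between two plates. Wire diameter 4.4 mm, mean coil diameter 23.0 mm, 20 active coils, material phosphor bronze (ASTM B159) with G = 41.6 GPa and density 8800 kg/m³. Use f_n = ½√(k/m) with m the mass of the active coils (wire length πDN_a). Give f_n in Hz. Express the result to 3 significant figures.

k = Gd⁴/(8D³N_a) = (41.6×10³)(4.4⁴)/(8·23.0³·20) = 8.0094 N/mm = 8009.4 N/m
Wire length L = πDN_a = π·23.0·20 = 1445.1 mm
m = ρ·(πd²/4)·L = 8800 × 15.205×10⁻⁶ m² × 1.4451 m = 0.19337 kg
f_n = ½√(k/m) = 0.5·√(8009.4/0.19337) = 0.5·√(41420) = 101.76 Hz

102 Hz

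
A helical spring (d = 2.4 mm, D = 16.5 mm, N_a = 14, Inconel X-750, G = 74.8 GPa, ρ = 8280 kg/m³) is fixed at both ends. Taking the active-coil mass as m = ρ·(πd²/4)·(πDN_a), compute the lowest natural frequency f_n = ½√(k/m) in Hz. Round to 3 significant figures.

k = Gd⁴/(8D³N_a) = (74.8×10³)(2.4⁴)/(8·16.5³·14) = 4.9326 N/mm = 4932.6 N/m
Wire length L = πDN_a = π·16.5·14 = 725.71 mm
m = ρ·(πd²/4)·L = 8280 × 4.5239×10⁻⁶ m² × 0.72571 m = 0.027183 kg
f_n = ½√(k/m) = 0.5·√(4932.6/0.027183) = 0.5·√(1.8146e+05) = 212.99 Hz

213 Hz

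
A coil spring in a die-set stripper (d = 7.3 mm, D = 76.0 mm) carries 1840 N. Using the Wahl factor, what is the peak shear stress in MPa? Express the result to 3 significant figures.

1040 MPa

Spring index C = D/d = 76.0/7.3 = 10.4110
K_W = (4C−1)/(4C−4) + 0.615/C = 40.644/37.644 + 0.0591 = 1.1388
τ₀ = 8FD/(πd³) = 8·1840·76.0/(π·7.3³) = 1.11872e+06/1222.1 = 915.38 MPa
τ_max = K·τ₀ = 1.1388 × 915.38 = 1042.4 MPa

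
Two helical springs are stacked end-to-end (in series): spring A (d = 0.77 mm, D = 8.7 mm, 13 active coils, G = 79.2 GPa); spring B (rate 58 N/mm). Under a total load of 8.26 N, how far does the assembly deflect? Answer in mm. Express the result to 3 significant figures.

20.5 mm

k_A = Gd⁴/(8D³N_a) = (79.2×10³)(0.77⁴)/(8·8.7³·13) = 0.40653 N/mm
Series: 1/k_eq = 1/0.40653 + 1/58 = 2.4771; k_eq = 0.4037 N/mm
δ = F/k_eq = 8.26/0.4037 = 20.461 mm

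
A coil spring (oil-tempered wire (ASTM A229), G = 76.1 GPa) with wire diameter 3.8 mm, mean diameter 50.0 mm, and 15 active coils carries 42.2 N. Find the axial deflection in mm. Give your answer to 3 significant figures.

39.9 mm

k = Gd⁴/(8D³N_a) = (76.1×10³)(3.8⁴)/(8·50.0³·15) = 1.0579 N/mm
δ = F/k = 42.2 / 1.0579 = 39.892 mm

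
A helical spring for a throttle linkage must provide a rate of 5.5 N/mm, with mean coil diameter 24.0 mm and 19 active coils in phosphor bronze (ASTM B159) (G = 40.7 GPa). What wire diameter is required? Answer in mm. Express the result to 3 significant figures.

d = (8D³N_a·k / G)^(1/4) = (8·24.0³·19·5.5 / (40.7×10³))^0.25
  = (283.95)^0.25 = 4.1050 mm

4.10 mm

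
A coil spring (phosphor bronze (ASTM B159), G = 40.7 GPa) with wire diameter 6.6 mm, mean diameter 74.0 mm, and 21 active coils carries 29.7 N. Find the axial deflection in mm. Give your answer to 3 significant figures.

k = Gd⁴/(8D³N_a) = (40.7×10³)(6.6⁴)/(8·74.0³·21) = 1.1344 N/mm
δ = F/k = 29.7 / 1.1344 = 26.181 mm

26.2 mm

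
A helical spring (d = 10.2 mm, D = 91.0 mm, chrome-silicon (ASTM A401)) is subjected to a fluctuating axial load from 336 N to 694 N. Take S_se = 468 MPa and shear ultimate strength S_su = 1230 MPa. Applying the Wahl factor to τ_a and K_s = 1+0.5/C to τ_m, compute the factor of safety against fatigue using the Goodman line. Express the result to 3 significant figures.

5.16

C = D/d = 91.0/10.2 = 8.9216; K_W = (4C−1)/(4C−4)+0.615/C = 1.1636; K_s = 1+0.5/C = 1.0560
F_a = (F_max−F_min)/2 = 179 N; F_m = (F_max+F_min)/2 = 515 N
τ_a = K_W·8F_aD/(πd³) = 1.1636 × 39.087 = 45.482 MPa
τ_m = K_s·8F_mD/(πd³) = 1.0560 × 112.46 = 118.76 MPa
Goodman: 1/n_f = τ_a/S_se + τ_m/S_su = 45.482/468 + 118.76/1230 = 0.09718 + 0.09655 = 0.19374
n_f = 1/0.19374 = 5.162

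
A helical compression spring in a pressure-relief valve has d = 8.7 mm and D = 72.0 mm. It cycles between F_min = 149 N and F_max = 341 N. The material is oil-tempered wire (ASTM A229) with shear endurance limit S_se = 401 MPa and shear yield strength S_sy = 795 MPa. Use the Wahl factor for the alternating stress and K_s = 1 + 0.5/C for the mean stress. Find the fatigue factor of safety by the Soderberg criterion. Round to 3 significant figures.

C = D/d = 72.0/8.7 = 8.2759; K_W = (4C−1)/(4C−4)+0.615/C = 1.1774; K_s = 1+0.5/C = 1.0604
F_a = (F_max−F_min)/2 = 96 N; F_m = (F_max+F_min)/2 = 245 N
τ_a = K_W·8F_aD/(πd³) = 1.1774 × 26.729 = 31.471 MPa
τ_m = K_s·8F_mD/(πd³) = 1.0604 × 68.215 = 72.336 MPa
Soderberg: 1/n_f = τ_a/S_se + τ_m/S_sy = 31.471/401 + 72.336/795 = 0.07848 + 0.09099 = 0.16947
n_f = 1/0.16947 = 5.901

5.90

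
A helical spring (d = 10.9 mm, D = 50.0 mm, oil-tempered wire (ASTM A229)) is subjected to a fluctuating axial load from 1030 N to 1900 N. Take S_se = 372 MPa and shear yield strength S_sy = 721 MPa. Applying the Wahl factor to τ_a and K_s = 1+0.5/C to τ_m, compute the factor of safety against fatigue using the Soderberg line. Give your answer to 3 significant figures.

C = D/d = 50.0/10.9 = 4.5872; K_W = (4C−1)/(4C−4)+0.615/C = 1.3431; K_s = 1+0.5/C = 1.1090
F_a = (F_max−F_min)/2 = 435 N; F_m = (F_max+F_min)/2 = 1465 N
τ_a = K_W·8F_aD/(πd³) = 1.3431 × 42.768 = 57.444 MPa
τ_m = K_s·8F_mD/(πd³) = 1.1090 × 144.04 = 159.73 MPa
Soderberg: 1/n_f = τ_a/S_se + τ_m/S_sy = 57.444/372 + 159.73/721 = 0.15442 + 0.22155 = 0.37597
n_f = 1/0.37597 = 2.66

2.66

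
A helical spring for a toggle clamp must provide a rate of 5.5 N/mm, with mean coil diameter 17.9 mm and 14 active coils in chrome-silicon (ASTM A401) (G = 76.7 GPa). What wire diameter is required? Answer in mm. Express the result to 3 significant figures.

2.61 mm

d = (8D³N_a·k / G)^(1/4) = (8·17.9³·14·5.5 / (76.7×10³))^0.25
  = (46.062)^0.25 = 2.6052 mm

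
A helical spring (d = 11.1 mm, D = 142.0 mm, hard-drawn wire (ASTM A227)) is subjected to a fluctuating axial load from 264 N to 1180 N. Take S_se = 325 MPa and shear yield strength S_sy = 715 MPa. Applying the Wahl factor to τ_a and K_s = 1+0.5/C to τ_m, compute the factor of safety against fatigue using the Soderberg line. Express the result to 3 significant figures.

1.45

C = D/d = 142.0/11.1 = 12.7928; K_W = (4C−1)/(4C−4)+0.615/C = 1.1117; K_s = 1+0.5/C = 1.0391
F_a = (F_max−F_min)/2 = 458 N; F_m = (F_max+F_min)/2 = 722 N
τ_a = K_W·8F_aD/(πd³) = 1.1117 × 121.09 = 134.62 MPa
τ_m = K_s·8F_mD/(πd³) = 1.0391 × 190.9 = 198.36 MPa
Soderberg: 1/n_f = τ_a/S_se + τ_m/S_sy = 134.62/325 + 198.36/715 = 0.41421 + 0.27742 = 0.69163
n_f = 1/0.69163 = 1.446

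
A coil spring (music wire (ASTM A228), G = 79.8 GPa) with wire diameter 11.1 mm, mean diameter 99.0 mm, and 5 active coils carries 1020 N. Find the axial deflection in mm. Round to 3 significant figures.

k = Gd⁴/(8D³N_a) = (79.8×10³)(11.1⁴)/(8·99.0³·5) = 31.213 N/mm
δ = F/k = 1020 / 31.213 = 32.679 mm

32.7 mm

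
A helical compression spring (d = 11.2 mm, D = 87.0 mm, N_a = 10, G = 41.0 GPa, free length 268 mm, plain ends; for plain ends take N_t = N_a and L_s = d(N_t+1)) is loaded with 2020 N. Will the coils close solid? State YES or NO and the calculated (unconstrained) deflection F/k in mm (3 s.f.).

k = Gd⁴/(8D³N_a) = (41.0×10³)(11.2⁴)/(8·87.0³·10) = 12.246 N/mm
N_t = 10; L_s = 11.2·11 = 123.2 mm; δ_solid = L₀ − L_s = 268 − 123.2 = 144.8 mm
δ = F/k = 2020/12.246 = 164.95 mm
δ ≥ δ_solid → spring goes solid

YES, δ = 165 mm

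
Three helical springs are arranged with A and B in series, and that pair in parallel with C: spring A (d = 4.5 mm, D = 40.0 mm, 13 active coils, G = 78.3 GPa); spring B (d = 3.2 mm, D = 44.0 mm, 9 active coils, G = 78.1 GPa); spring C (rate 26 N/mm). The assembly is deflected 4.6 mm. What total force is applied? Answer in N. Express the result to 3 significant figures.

124 N

k_A = Gd⁴/(8D³N_a) = (78.3×10³)(4.5⁴)/(8·40.0³·13) = 4.8239 N/mm
k_B = Gd⁴/(8D³N_a) = (78.1×10³)(3.2⁴)/(8·44.0³·9) = 1.3352 N/mm
Springs A,B series: k_AB = 1/(1/4.8239+1/1.3352) = 1.0458 N/mm; parallel with C: k_eq = 1.0458+26 = 27.046 N/mm
F = k_eq·δ = 27.046·4.6 = 124.41 N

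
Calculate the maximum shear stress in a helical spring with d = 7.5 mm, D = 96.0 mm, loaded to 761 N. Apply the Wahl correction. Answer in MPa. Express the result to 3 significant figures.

Spring index C = D/d = 96.0/7.5 = 12.8000
K_W = (4C−1)/(4C−4) + 0.615/C = 50.200/47.200 + 0.0480 = 1.1116
τ₀ = 8FD/(πd³) = 8·761·96.0/(π·7.5³) = 584448/1325.4 = 440.97 MPa
τ_max = K·τ₀ = 1.1116 × 440.97 = 490.19 MPa

490 MPa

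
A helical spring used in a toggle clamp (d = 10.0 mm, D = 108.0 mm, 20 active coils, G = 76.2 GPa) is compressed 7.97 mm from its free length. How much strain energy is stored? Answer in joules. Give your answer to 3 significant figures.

0.120 J

k = Gd⁴/(8D³N_a) = (76.2×10³)(10.0⁴)/(8·108.0³·20) = 3.7806 N/mm
U = ½kδ² = 0.5 × 3.7806 × 7.97² = 120.07 N·mm = 0.12007 J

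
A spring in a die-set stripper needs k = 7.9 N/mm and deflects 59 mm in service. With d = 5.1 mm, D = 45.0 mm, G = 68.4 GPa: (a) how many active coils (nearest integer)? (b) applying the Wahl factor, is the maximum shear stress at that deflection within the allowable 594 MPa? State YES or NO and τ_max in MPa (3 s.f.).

N_a = Gd⁴/(8D³k) = (68.4×10³)(5.1⁴)/(8·45.0³·7.9) = 8.035 → N_a = 8
Actual rate k = Gd⁴/(8D³·8) = 7.9345 N/mm
Working load F = kδ = 7.9345·59 = 468.14 N
C = 45.0/5.1 = 8.8235; K_W = (4C−1)/(4C−4)+0.615/C = 1.1656
τ_max = K_W·8FD/(πd³) = 1.1656·404.4 = 471.36 MPa
τ_max ≤ 594 MPa → acceptable

(a) 8 coils; (b) YES, τ_max = 471 MPa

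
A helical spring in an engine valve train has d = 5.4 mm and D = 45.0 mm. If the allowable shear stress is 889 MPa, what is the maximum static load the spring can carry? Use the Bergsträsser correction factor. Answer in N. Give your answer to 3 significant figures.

1050 N

C = D/d = 45.0/5.4 = 8.3333
K_B = (4C+2)/(4C−3) = 35.333/30.333 = 1.1648
τ_max = K·8FD/(πd³) → F_max = τ_allow·πd³/(8DK)
F_max = 889·π·5.4³/(8·45.0·1.1648) = 4.3978e+05/419.34 = 1048.7 N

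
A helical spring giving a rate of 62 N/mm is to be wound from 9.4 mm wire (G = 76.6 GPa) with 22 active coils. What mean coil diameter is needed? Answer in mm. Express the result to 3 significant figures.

38.0 mm

D = (Gd⁴/(8N_a·k))^(1/3) = (76.6×10³·9.4⁴/(8·22·62))^(1/3)
  = (54807)^(1/3) = 37.9850 mm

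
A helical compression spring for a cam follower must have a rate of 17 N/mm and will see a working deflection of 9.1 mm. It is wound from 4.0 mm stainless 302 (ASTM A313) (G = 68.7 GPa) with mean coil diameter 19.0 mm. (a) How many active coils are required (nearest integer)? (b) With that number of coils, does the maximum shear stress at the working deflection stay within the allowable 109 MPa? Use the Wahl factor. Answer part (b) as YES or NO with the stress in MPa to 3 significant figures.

(a) 19 coils; (b) NO, τ_max = 154 MPa

N_a = Gd⁴/(8D³k) = (68.7×10³)(4.0⁴)/(8·19.0³·17) = 18.85 → N_a = 19
Actual rate k = Gd⁴/(8D³·19) = 16.869 N/mm
Working load F = kδ = 16.869·9.1 = 153.51 N
C = 19.0/4.0 = 4.7500; K_W = (4C−1)/(4C−4)+0.615/C = 1.3295
τ_max = K_W·8FD/(πd³) = 1.3295·116.05 = 154.29 MPa
τ_max > 109 MPa → exceeds allowable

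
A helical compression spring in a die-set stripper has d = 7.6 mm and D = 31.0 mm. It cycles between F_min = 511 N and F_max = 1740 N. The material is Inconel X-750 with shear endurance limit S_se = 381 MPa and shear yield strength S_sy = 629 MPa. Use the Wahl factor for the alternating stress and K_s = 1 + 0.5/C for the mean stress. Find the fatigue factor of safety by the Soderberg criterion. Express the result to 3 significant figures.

C = D/d = 31.0/7.6 = 4.0789; K_W = (4C−1)/(4C−4)+0.615/C = 1.3944; K_s = 1+0.5/C = 1.1226
F_a = (F_max−F_min)/2 = 614.5 N; F_m = (F_max+F_min)/2 = 1125.5 N
τ_a = K_W·8F_aD/(πd³) = 1.3944 × 110.51 = 154.08 MPa
τ_m = K_s·8F_mD/(πd³) = 1.1226 × 202.4 = 227.21 MPa
Soderberg: 1/n_f = τ_a/S_se + τ_m/S_sy = 154.08/381 + 227.21/629 = 0.40442 + 0.36122 = 0.76564
n_f = 1/0.76564 = 1.306

1.31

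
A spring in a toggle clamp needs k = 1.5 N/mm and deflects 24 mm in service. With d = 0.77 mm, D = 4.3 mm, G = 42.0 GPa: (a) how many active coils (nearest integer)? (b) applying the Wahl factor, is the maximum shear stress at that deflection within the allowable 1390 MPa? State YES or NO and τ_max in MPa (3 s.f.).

(a) 15 coils; (b) YES, τ_max = 1130 MPa

N_a = Gd⁴/(8D³k) = (42.0×10³)(0.77⁴)/(8·4.3³·1.5) = 15.47 → N_a = 15
Actual rate k = Gd⁴/(8D³·15) = 1.5475 N/mm
Working load F = kδ = 1.5475·24 = 37.14 N
C = 4.3/0.77 = 5.5844; K_W = (4C−1)/(4C−4)+0.615/C = 1.2737
τ_max = K_W·8FD/(πd³) = 1.2737·890.79 = 1134.6 MPa
τ_max ≤ 1390 MPa → acceptable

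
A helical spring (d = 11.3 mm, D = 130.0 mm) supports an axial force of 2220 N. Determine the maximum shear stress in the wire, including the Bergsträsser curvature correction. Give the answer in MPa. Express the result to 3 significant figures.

569 MPa

Spring index C = D/d = 130.0/11.3 = 11.5044
K_B = (4C+2)/(4C−3) = 48.018/43.018 = 1.1162
τ₀ = 8FD/(πd³) = 8·2220·130.0/(π·11.3³) = 2.3088e+06/4533 = 509.33 MPa
τ_max = K·τ₀ = 1.1162 × 509.33 = 568.53 MPa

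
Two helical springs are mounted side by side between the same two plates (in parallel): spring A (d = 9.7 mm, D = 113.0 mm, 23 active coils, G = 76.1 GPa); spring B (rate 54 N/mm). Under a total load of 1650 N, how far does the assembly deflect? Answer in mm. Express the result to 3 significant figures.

29.2 mm

k_A = Gd⁴/(8D³N_a) = (76.1×10³)(9.7⁴)/(8·113.0³·23) = 2.5376 N/mm
Parallel: k_eq = 2.5376 + 54 = 56.538 N/mm
δ = F/k_eq = 1650/56.538 = 29.184 mm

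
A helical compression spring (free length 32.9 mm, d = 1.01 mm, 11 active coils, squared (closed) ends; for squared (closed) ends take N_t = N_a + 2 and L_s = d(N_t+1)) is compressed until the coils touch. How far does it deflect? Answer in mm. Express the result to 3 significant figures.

N_t = 13; L_s = 1.01·14 = 14.14 mm
δ_solid = L₀ − L_s = 32.9 − 14.14 = 18.76 mm

18.8 mm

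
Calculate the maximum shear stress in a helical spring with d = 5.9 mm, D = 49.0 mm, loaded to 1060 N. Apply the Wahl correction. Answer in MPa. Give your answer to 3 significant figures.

Spring index C = D/d = 49.0/5.9 = 8.3051
K_W = (4C−1)/(4C−4) + 0.615/C = 32.220/29.220 + 0.0741 = 1.1767
τ₀ = 8FD/(πd³) = 8·1060·49.0/(π·5.9³) = 415520/645.22 = 644 MPa
τ_max = K·τ₀ = 1.1767 × 644 = 757.81 MPa

758 MPa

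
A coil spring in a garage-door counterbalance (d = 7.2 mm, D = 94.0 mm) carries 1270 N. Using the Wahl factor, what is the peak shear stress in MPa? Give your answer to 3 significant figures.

904 MPa

Spring index C = D/d = 94.0/7.2 = 13.0556
K_W = (4C−1)/(4C−4) + 0.615/C = 51.222/48.222 + 0.0471 = 1.1093
τ₀ = 8FD/(πd³) = 8·1270·94.0/(π·7.2³) = 955040/1172.6 = 814.47 MPa
τ_max = K·τ₀ = 1.1093 × 814.47 = 903.5 MPa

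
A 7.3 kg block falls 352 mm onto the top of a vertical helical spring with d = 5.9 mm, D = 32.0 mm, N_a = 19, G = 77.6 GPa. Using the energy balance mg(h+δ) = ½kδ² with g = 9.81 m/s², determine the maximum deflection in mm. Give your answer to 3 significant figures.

k = Gd⁴/(8D³N_a) = (77.6×10³)(5.9⁴)/(8·32.0³·19) = 18.879 N/mm
W = mg = 7.3 × 9.81 = 71.613 N
½kδ² − Wδ − Wh = 0 → δ = (W + √(W² + 2kWh))/k
δ = (71.613 + √(5128.4 + 951789))/18.879 = (71.613 + 978.22)/18.879 = 55.609 mm

55.6 mm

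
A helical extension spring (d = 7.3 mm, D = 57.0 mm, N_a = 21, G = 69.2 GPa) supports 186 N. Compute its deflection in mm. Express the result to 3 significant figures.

k = Gd⁴/(8D³N_a) = (69.2×10³)(7.3⁴)/(8·57.0³·21) = 6.3163 N/mm
δ = F/k = 186 / 6.3163 = 29.448 mm

29.4 mm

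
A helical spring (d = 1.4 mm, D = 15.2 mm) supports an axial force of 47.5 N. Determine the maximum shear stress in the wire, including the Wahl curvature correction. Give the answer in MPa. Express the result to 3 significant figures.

759 MPa

Spring index C = D/d = 15.2/1.4 = 10.8571
K_W = (4C−1)/(4C−4) + 0.615/C = 42.429/39.429 + 0.0566 = 1.1327
τ₀ = 8FD/(πd³) = 8·47.5·15.2/(π·1.4³) = 5776/8.6205 = 670.03 MPa
τ_max = K·τ₀ = 1.1327 × 670.03 = 758.96 MPa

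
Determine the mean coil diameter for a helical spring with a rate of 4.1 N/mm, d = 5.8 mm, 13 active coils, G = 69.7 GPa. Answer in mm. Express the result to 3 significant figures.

D = (Gd⁴/(8N_a·k))^(1/3) = (69.7×10³·5.8⁴/(8·13·4.1))^(1/3)
  = (184981)^(1/3) = 56.9783 mm

57.0 mm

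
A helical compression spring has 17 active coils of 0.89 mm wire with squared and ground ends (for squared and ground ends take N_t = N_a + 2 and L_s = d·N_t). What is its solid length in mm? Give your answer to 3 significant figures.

squared and ground ends: N_t = N_a + 2 = 17 + 2 = 19
L_s = d·N_t = 0.89 × 19 = 16.91 mm

16.9 mm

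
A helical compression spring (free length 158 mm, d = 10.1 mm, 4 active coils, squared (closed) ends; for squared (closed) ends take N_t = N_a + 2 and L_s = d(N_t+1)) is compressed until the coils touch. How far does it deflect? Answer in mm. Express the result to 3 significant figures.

N_t = 6; L_s = 10.1·7 = 70.7 mm
δ_solid = L₀ − L_s = 158 − 70.7 = 87.3 mm

87.3 mm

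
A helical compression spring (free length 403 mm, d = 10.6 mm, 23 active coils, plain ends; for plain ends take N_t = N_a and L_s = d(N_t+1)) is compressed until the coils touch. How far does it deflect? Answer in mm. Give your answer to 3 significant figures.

149 mm

N_t = 23; L_s = 10.6·24 = 254.4 mm
δ_solid = L₀ − L_s = 403 − 254.4 = 148.6 mm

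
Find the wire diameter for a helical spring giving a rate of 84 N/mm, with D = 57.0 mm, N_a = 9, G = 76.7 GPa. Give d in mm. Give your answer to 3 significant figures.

11.0 mm

d = (8D³N_a·k / G)^(1/4) = (8·57.0³·9·84 / (76.7×10³))^0.25
  = (14603)^0.25 = 10.9928 mm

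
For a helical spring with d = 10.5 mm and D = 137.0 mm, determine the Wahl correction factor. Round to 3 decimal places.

C = D/d = 137.0/10.5 = 13.0476
K_W = (4C−1)/(4C−4) + 0.615/C = 51.190/48.190 + 0.0471 = 1.1094

1.109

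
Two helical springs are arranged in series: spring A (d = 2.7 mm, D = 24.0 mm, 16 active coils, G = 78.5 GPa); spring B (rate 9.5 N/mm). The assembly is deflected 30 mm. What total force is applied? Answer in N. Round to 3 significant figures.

k_A = Gd⁴/(8D³N_a) = (78.5×10³)(2.7⁴)/(8·24.0³·16) = 2.3577 N/mm
Series: 1/k_eq = 1/2.3577 + 1/9.5 = 0.52941; k_eq = 1.8889 N/mm
F = k_eq·δ = 1.8889·30 = 56.667 N

56.7 N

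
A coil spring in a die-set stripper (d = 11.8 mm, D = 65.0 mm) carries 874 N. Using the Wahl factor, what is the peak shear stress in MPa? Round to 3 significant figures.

Spring index C = D/d = 65.0/11.8 = 5.5085
K_W = (4C−1)/(4C−4) + 0.615/C = 21.034/18.034 + 0.1116 = 1.2780
τ₀ = 8FD/(πd³) = 8·874·65.0/(π·11.8³) = 454480/5161.7 = 88.048 MPa
τ_max = K·τ₀ = 1.2780 × 88.048 = 112.53 MPa

113 MPa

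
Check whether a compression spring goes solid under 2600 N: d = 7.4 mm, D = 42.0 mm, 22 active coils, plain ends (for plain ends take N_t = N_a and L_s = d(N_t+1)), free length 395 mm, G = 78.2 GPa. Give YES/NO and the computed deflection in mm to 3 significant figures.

k = Gd⁴/(8D³N_a) = (78.2×10³)(7.4⁴)/(8·42.0³·22) = 17.983 N/mm
N_t = 22; L_s = 7.4·23 = 170.2 mm; δ_solid = L₀ − L_s = 395 − 170.2 = 224.8 mm
δ = F/k = 2600/17.983 = 144.58 mm
δ < δ_solid → spring does not go solid

NO, δ = 145 mm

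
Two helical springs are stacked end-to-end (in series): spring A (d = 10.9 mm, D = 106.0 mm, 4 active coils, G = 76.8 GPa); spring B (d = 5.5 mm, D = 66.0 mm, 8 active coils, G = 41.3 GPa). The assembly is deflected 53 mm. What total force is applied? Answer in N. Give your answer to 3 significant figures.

k_A = Gd⁴/(8D³N_a) = (76.8×10³)(10.9⁴)/(8·106.0³·4) = 28.445 N/mm
k_B = Gd⁴/(8D³N_a) = (41.3×10³)(5.5⁴)/(8·66.0³·8) = 2.0539 N/mm
Series: 1/k_eq = 1/28.445 + 1/2.0539 = 0.52202; k_eq = 1.9156 N/mm
F = k_eq·δ = 1.9156·53 = 101.53 N

102 N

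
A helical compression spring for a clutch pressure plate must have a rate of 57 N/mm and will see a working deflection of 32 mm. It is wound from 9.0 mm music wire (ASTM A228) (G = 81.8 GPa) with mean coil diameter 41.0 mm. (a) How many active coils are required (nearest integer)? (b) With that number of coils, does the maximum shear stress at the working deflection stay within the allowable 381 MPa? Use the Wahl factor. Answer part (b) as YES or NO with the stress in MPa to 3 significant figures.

N_a = Gd⁴/(8D³k) = (81.8×10³)(9.0⁴)/(8·41.0³·57) = 17.08 → N_a = 17
Actual rate k = Gd⁴/(8D³·17) = 57.258 N/mm
Working load F = kδ = 57.258·32 = 1832.2 N
C = 41.0/9.0 = 4.5556; K_W = (4C−1)/(4C−4)+0.615/C = 1.3459
τ_max = K_W·8FD/(πd³) = 1.3459·262.41 = 353.19 MPa
τ_max ≤ 381 MPa → acceptable

(a) 17 coils; (b) YES, τ_max = 353 MPa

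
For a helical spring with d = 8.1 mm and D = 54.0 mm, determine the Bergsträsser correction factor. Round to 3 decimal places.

1.211

C = D/d = 54.0/8.1 = 6.6667
K_B = (4C+2)/(4C−3) = 28.667/23.667 = 1.2113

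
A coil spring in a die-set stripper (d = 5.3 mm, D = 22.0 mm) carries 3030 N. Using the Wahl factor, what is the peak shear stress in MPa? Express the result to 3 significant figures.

1580 MPa

Spring index C = D/d = 22.0/5.3 = 4.1509
K_W = (4C−1)/(4C−4) + 0.615/C = 15.604/12.604 + 0.1482 = 1.3862
τ₀ = 8FD/(πd³) = 8·3030·22.0/(π·5.3³) = 533280/467.71 = 1140.2 MPa
τ_max = K·τ₀ = 1.3862 × 1140.2 = 1580.5 MPa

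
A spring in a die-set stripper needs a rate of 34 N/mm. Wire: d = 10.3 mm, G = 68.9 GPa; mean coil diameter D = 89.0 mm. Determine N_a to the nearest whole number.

N_a = Gd⁴/(8D³k) = (68.9×10³ × 10.3⁴)/(8 × 89.0³ × 34)
    = 7.75476e+08 / 1.91752e+08 = 4.044 → 4 coils

4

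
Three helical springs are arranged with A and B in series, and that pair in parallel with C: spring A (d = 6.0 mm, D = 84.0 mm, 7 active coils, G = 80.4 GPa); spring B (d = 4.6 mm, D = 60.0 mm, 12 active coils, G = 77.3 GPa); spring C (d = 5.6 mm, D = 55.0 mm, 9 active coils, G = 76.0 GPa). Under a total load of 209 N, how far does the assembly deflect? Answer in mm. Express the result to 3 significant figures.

k_A = Gd⁴/(8D³N_a) = (80.4×10³)(6.0⁴)/(8·84.0³·7) = 3.1393 N/mm
k_B = Gd⁴/(8D³N_a) = (77.3×10³)(4.6⁴)/(8·60.0³·12) = 1.6691 N/mm
k_C = Gd⁴/(8D³N_a) = (76.0×10³)(5.6⁴)/(8·55.0³·9) = 6.2394 N/mm
Springs A,B series: k_AB = 1/(1/3.1393+1/1.6691) = 1.0897 N/mm; parallel with C: k_eq = 1.0897+6.2394 = 7.3292 N/mm
δ = F/k_eq = 209/7.3292 = 28.516 mm

28.5 mm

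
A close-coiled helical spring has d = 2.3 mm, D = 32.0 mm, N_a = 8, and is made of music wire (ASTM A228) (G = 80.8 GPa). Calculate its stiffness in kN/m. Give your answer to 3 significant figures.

1.08 kN/m

k = Gd⁴/(8D³N_a) = (80.8×10³ × 2.3⁴) / (8 × 32.0³ × 8)
  = 2.26112e+06 / 2.09715e+06 = 1.0782 N/mm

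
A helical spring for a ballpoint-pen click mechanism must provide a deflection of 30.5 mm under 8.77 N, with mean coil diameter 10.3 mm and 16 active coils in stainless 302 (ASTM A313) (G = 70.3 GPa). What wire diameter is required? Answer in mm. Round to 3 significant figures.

0.870 mm

Required rate k = F/δ = 8.77/30.5 = 0.28754 N/mm
d = (8D³N_a·k / G)^(1/4) = (8·10.3³·16·0.28754 / (70.3×10³))^0.25
  = (0.57209)^0.25 = 0.8697 mm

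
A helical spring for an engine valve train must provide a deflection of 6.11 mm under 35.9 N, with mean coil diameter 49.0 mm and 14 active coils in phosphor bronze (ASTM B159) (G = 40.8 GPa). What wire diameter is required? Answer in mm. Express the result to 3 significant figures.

Required rate k = F/δ = 35.9/6.11 = 5.8756 N/mm
d = (8D³N_a·k / G)^(1/4) = (8·49.0³·14·5.8756 / (40.8×10³))^0.25
  = (1897.6)^0.25 = 6.6001 mm

6.60 mm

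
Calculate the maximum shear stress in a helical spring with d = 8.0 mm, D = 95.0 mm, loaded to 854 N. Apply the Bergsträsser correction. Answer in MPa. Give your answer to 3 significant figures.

449 MPa

Spring index C = D/d = 95.0/8.0 = 11.8750
K_B = (4C+2)/(4C−3) = 49.500/44.500 = 1.1124
τ₀ = 8FD/(πd³) = 8·854·95.0/(π·8.0³) = 649040/1608.5 = 403.51 MPa
τ_max = K·τ₀ = 1.1124 × 403.51 = 448.85 MPa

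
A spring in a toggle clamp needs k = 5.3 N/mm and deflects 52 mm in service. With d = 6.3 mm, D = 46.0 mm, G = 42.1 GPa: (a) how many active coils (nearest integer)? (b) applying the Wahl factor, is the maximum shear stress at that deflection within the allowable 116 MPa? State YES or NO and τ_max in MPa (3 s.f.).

N_a = Gd⁴/(8D³k) = (42.1×10³)(6.3⁴)/(8·46.0³·5.3) = 16.07 → N_a = 16
Actual rate k = Gd⁴/(8D³·16) = 5.3231 N/mm
Working load F = kδ = 5.3231·52 = 276.8 N
C = 46.0/6.3 = 7.3016; K_W = (4C−1)/(4C−4)+0.615/C = 1.2032
τ_max = K_W·8FD/(πd³) = 1.2032·129.67 = 156.03 MPa
τ_max > 116 MPa → exceeds allowable

(a) 16 coils; (b) NO, τ_max = 156 MPa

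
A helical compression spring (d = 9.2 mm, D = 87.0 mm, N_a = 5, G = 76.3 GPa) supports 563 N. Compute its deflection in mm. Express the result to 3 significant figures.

k = Gd⁴/(8D³N_a) = (76.3×10³)(9.2⁴)/(8·87.0³·5) = 20.752 N/mm
δ = F/k = 563 / 20.752 = 27.13 mm

27.1 mm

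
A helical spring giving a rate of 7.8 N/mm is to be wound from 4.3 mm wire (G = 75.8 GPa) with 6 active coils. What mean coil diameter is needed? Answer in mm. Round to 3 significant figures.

41.1 mm

D = (Gd⁴/(8N_a·k))^(1/3) = (75.8×10³·4.3⁴/(8·6·7.8))^(1/3)
  = (69216.1)^(1/3) = 41.0584 mm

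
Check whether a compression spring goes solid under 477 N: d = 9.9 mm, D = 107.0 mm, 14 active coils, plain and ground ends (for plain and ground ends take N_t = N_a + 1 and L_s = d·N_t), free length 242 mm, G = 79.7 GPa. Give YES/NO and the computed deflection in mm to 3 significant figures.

NO, δ = 85.5 mm

k = Gd⁴/(8D³N_a) = (79.7×10³)(9.9⁴)/(8·107.0³·14) = 5.5799 N/mm
N_t = 15; L_s = 9.9·15 = 148.5 mm; δ_solid = L₀ − L_s = 242 − 148.5 = 93.5 mm
δ = F/k = 477/5.5799 = 85.485 mm
δ < δ_solid → spring does not go solid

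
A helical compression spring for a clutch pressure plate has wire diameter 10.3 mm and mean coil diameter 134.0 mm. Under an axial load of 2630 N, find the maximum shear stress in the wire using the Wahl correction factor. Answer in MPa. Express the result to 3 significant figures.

911 MPa

Spring index C = D/d = 134.0/10.3 = 13.0097
K_W = (4C−1)/(4C−4) + 0.615/C = 51.039/48.039 + 0.0473 = 1.1097
τ₀ = 8FD/(πd³) = 8·2630·134.0/(π·10.3³) = 2.81936e+06/3432.9 = 821.28 MPa
τ_max = K·τ₀ = 1.1097 × 821.28 = 911.39 MPa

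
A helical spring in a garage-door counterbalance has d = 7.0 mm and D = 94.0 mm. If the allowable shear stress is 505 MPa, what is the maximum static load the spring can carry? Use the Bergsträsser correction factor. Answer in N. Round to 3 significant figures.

659 N

C = D/d = 94.0/7.0 = 13.4286
K_B = (4C+2)/(4C−3) = 55.714/50.714 = 1.0986
τ_max = K·8FD/(πd³) → F_max = τ_allow·πd³/(8DK)
F_max = 505·π·7.0³/(8·94.0·1.0986) = 5.4417e+05/826.14 = 658.69 N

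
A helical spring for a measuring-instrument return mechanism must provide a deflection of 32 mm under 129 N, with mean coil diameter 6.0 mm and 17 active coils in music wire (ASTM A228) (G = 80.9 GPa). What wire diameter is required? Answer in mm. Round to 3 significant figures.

Required rate k = F/δ = 129/32 = 4.0312 N/mm
d = (8D³N_a·k / G)^(1/4) = (8·6.0³·17·4.0312 / (80.9×10³))^0.25
  = (1.4638)^0.25 = 1.0999 mm

1.10 mm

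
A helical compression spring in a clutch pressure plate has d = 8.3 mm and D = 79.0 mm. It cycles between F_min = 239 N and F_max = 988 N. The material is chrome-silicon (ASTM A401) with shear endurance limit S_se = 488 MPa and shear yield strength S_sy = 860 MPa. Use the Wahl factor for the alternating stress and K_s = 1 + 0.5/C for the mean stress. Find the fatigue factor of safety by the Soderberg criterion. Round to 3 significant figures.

C = D/d = 79.0/8.3 = 9.5181; K_W = (4C−1)/(4C−4)+0.615/C = 1.1527; K_s = 1+0.5/C = 1.0525
F_a = (F_max−F_min)/2 = 374.5 N; F_m = (F_max+F_min)/2 = 613.5 N
τ_a = K_W·8F_aD/(πd³) = 1.1527 × 131.76 = 151.88 MPa
τ_m = K_s·8F_mD/(πd³) = 1.0525 × 215.85 = 227.19 MPa
Soderberg: 1/n_f = τ_a/S_se + τ_m/S_sy = 151.88/488 + 227.19/860 = 0.31122 + 0.26417 = 0.57539
n_f = 1/0.57539 = 1.738

1.74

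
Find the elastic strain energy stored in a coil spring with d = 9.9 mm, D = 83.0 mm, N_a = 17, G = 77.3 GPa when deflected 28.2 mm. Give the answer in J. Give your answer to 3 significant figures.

k = Gd⁴/(8D³N_a) = (77.3×10³)(9.9⁴)/(8·83.0³·17) = 9.5488 N/mm
U = ½kδ² = 0.5 × 9.5488 × 28.2² = 3796.8 N·mm = 3.7968 J

3.80 J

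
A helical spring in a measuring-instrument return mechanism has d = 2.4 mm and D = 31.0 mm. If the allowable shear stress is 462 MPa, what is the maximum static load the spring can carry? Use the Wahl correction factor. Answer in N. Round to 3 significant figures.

72.9 N

C = D/d = 31.0/2.4 = 12.9167
K_W = (4C−1)/(4C−4) + 0.615/C = 50.667/47.667 + 0.0476 = 1.1105
τ_max = K·8FD/(πd³) → F_max = τ_allow·πd³/(8DK)
F_max = 462·π·2.4³/(8·31.0·1.1105) = 20064/275.42 = 72.851 N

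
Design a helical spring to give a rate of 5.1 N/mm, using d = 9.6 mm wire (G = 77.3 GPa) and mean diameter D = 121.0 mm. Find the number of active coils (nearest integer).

9

N_a = Gd⁴/(8D³k) = (77.3×10³ × 9.6⁴)/(8 × 121.0³ × 5.1)
    = 6.56545e+08 / 7.22797e+07 = 9.083 → 9 coils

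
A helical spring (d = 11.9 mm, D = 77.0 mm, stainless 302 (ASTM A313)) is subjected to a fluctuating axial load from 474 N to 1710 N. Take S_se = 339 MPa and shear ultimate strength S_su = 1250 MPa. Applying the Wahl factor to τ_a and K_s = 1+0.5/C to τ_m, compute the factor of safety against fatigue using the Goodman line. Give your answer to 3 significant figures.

2.70

C = D/d = 77.0/11.9 = 6.4706; K_W = (4C−1)/(4C−4)+0.615/C = 1.2321; K_s = 1+0.5/C = 1.0773
F_a = (F_max−F_min)/2 = 618 N; F_m = (F_max+F_min)/2 = 1092 N
τ_a = K_W·8F_aD/(πd³) = 1.2321 × 71.908 = 88.601 MPa
τ_m = K_s·8F_mD/(πd³) = 1.0773 × 127.06 = 136.88 MPa
Goodman: 1/n_f = τ_a/S_se + τ_m/S_su = 88.601/339 + 136.88/1250 = 0.26136 + 0.10950 = 0.37086
n_f = 1/0.37086 = 2.696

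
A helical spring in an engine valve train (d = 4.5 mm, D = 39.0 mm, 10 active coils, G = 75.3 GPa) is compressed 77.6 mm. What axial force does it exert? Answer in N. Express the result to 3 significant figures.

505 N

k = Gd⁴/(8D³N_a) = (75.3×10³)(4.5⁴)/(8·39.0³·10) = 6.5067 N/mm
F = k·δ = 6.5067 × 77.6 = 504.92 N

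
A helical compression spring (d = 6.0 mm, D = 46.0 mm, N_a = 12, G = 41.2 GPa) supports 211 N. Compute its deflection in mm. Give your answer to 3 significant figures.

k = Gd⁴/(8D³N_a) = (41.2×10³)(6.0⁴)/(8·46.0³·12) = 5.7142 N/mm
δ = F/k = 211 / 5.7142 = 36.925 mm

36.9 mm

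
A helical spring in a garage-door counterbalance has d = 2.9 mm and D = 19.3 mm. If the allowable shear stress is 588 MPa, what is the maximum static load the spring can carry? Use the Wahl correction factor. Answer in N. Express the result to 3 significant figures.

C = D/d = 19.3/2.9 = 6.6552
K_W = (4C−1)/(4C−4) + 0.615/C = 25.621/22.621 + 0.0924 = 1.2250
τ_max = K·8FD/(πd³) → F_max = τ_allow·πd³/(8DK)
F_max = 588·π·2.9³/(8·19.3·1.2250) = 45053/189.14 = 238.19 N

238 N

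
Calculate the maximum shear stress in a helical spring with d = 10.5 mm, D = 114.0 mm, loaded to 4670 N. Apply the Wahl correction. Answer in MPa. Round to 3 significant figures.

Spring index C = D/d = 114.0/10.5 = 10.8571
K_W = (4C−1)/(4C−4) + 0.615/C = 42.429/39.429 + 0.0566 = 1.1327
τ₀ = 8FD/(πd³) = 8·4670·114.0/(π·10.5³) = 4.25904e+06/3636.8 = 1171.1 MPa
τ_max = K·τ₀ = 1.1327 × 1171.1 = 1326.5 MPa

1330 MPa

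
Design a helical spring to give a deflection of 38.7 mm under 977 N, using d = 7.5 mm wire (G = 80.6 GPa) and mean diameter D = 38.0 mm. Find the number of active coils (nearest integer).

Required rate k = F/δ = 977/38.7 = 25.245 N/mm
N_a = Gd⁴/(8D³k) = (80.6×10³ × 7.5⁴)/(8 × 38.0³ × 25.245)
    = 2.55023e+08 / 1.10822e+07 = 23.01 → 23 coils

23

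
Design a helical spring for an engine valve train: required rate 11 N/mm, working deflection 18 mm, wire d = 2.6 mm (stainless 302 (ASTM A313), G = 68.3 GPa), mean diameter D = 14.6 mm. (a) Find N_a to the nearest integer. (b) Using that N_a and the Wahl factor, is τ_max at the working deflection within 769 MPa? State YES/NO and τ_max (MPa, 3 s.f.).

N_a = Gd⁴/(8D³k) = (68.3×10³)(2.6⁴)/(8·14.6³·11) = 11.4 → N_a = 11
Actual rate k = Gd⁴/(8D³·11) = 11.397 N/mm
Working load F = kδ = 11.397·18 = 205.14 N
C = 14.6/2.6 = 5.6154; K_W = (4C−1)/(4C−4)+0.615/C = 1.2720
τ_max = K_W·8FD/(πd³) = 1.2720·433.93 = 551.97 MPa
τ_max ≤ 769 MPa → acceptable

(a) 11 coils; (b) YES, τ_max = 552 MPa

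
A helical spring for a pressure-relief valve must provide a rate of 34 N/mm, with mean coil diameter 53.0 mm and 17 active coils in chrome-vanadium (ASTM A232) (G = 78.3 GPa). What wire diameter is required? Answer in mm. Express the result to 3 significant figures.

9.68 mm

d = (8D³N_a·k / G)^(1/4) = (8·53.0³·17·34 / (78.3×10³))^0.25
  = (8791.9)^0.25 = 9.6832 mm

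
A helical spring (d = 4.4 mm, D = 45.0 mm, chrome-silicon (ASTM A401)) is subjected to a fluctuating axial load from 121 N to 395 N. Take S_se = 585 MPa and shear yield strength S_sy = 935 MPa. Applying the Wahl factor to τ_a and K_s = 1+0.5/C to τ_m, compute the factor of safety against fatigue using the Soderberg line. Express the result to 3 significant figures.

C = D/d = 45.0/4.4 = 10.2273; K_W = (4C−1)/(4C−4)+0.615/C = 1.1414; K_s = 1+0.5/C = 1.0489
F_a = (F_max−F_min)/2 = 137 N; F_m = (F_max+F_min)/2 = 258 N
τ_a = K_W·8F_aD/(πd³) = 1.1414 × 184.3 = 210.36 MPa
τ_m = K_s·8F_mD/(πd³) = 1.0489 × 347.07 = 364.04 MPa
Soderberg: 1/n_f = τ_a/S_se + τ_m/S_sy = 210.36/585 + 364.04/935 = 0.35959 + 0.38934 = 0.74893
n_f = 1/0.74893 = 1.335

1.34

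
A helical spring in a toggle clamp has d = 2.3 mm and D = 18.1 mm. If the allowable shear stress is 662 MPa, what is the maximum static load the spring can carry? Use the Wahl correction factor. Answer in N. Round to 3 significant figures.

147 N

C = D/d = 18.1/2.3 = 7.8696
K_W = (4C−1)/(4C−4) + 0.615/C = 30.478/27.478 + 0.0781 = 1.1873
τ_max = K·8FD/(πd³) → F_max = τ_allow·πd³/(8DK)
F_max = 662·π·2.3³/(8·18.1·1.1873) = 25304/171.92 = 147.18 N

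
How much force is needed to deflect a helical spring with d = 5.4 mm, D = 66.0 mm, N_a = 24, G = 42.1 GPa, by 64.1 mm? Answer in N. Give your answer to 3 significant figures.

k = Gd⁴/(8D³N_a) = (42.1×10³)(5.4⁴)/(8·66.0³·24) = 0.64852 N/mm
F = k·δ = 0.64852 × 64.1 = 41.57 N

41.6 N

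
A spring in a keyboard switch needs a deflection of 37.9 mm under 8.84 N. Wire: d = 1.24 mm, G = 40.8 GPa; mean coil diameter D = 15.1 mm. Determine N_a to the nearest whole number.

Required rate k = F/δ = 8.84/37.9 = 0.23325 N/mm
N_a = Gd⁴/(8D³k) = (40.8×10³ × 1.24⁴)/(8 × 15.1³ × 0.23325)
    = 96459.9 / 6424.42 = 15.01 → 15 coils

15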